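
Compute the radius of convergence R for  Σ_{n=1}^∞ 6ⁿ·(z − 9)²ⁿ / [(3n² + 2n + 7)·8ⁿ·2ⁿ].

R = 2√6/3

Ratio test: |a_{n+1}/a_n| = [(3n² + 2n + 7)/(3(n+1)² + 2(n+1) + 7)] · 6/(8·2) → 3/8 as n → ∞.
Successive powers of (z − 9) differ by 2, so the series converges when |z − 9|² · 3/8 < 1, i.e. |z − 9| < √(8/3). So R = 2√6/3.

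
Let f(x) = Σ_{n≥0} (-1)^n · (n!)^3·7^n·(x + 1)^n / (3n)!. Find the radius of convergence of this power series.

Apply the ratio test: |a_{n+1}| / |a_n| = (n+1)³/[(3n+1)·(3n+2)·(3n+3)] · 7, which tends to 7/27 as n → ∞.
The series converges when 7/27 · |x + 1| < 1, giving R = 27/7.

R = 27/7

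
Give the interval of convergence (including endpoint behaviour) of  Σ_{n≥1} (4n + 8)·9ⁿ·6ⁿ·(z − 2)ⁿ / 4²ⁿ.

By the ratio test, |a_{n+1}/a_n| = [(4(n+1) + 8)/(4n + 8)] · 9·6/16 → 27/8.
Thus R = 1/(27/8) = 8/27.
Endpoint z = 62/27: the terms do not tend to 0, so the series diverges.
Check z = 46/27: the terms have absolute value of order n, which does not tend to 0, so the series diverges by the divergence test.

(46/27, 62/27)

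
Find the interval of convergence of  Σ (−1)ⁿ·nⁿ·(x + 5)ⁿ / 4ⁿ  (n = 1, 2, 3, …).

{-5}

By the Cauchy root test, |a_n|^(1/n) = n/4 → ∞.
Since the n-th root of |a_n| is unbounded, the series converges only at x = -5; R = 0.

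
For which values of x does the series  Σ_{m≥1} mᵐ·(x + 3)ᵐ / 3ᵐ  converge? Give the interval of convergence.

By the Cauchy root test, |a_m|^(1/m) = m/3 → ∞.
The root grows without bound, so R = 0 (convergence only at x = -3).

{-3}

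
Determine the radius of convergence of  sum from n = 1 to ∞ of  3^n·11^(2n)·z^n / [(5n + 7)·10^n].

The ratio of consecutive coefficients is [(5n + 7)/(5(n+1) + 7)] · 3·121/10 → 363/10.
Thus R = 1/(363/10) = 10/363.

R = 10/363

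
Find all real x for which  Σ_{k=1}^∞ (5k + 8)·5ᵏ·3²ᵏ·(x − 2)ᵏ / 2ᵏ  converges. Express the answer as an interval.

Apply the ratio test: |a_{k+1}| / |a_k| = [(5(k+1) + 8)/(5k + 8)] · 5·9/2, which tends to 45/2 as k → ∞.
Thus R = 1/(45/2) = 2/45.
At x = 92/45: the terms do not tend to 0, so the series diverges.
At x = 88/45: the terms do not tend to 0, so the series diverges.

(88/45, 92/45)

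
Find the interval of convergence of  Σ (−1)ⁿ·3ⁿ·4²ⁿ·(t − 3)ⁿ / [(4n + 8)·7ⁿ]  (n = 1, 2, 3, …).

Apply the ratio test: |a_{n+1}| / |a_n| = [(4n + 8)/(4(n+1) + 8)] · 3·16/7, which tends to 48/7 as n → ∞.
Hence the series converges for |t − 3| < 1/(48/7) = 7/48, so the radius of convergence is 7/48.
Check t = 151/48: an alternating series whose terms decrease to 0 in absolute value, so it converges by the Leibniz criterion.
At t = 137/48: the terms behave like c/n; limit comparison with the harmonic series gives divergence.

(137/48, 151/48]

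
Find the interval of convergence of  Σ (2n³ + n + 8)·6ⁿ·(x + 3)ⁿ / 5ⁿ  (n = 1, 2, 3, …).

(-23/6, -13/6)

By the ratio test, |a_{n+1}/a_n| = [(2(n+1)³ + (n+1) + 8)/(2n³ + n + 8)] · 6/5 → 6/5.
The series converges when 6/5 · |x + 3| < 1, giving R = 5/6.
Check x = -13/6: the n-th term does not approach 0; divergence by the term test.
At x = -23/6: the terms have absolute value of order n³, which does not tend to 0, so the series diverges by the divergence test.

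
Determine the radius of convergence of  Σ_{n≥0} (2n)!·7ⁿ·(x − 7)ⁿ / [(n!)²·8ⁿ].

The ratio of consecutive coefficients is (2n+1)·(2n+2)/(n+1)² · 7/8 → 7/2.
Convergence for |x − 7| · 7/2 < 1, i.e. |x − 7| < 2/7. So R = 2/7.

R = 2/7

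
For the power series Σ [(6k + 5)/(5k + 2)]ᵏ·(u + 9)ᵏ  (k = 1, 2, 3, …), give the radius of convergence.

Applying the root test, |a_k|^(1/k) = (6k + 5)/(5k + 2) → 6/5.
Hence the series converges for |u + 9| < 1/(6/5) = 5/6, so the radius of convergence is 5/6.

R = 5/6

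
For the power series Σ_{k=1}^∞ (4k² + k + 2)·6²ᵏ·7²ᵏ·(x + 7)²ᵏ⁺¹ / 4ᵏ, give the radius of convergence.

R = 1/21

The ratio of consecutive coefficients is [(4(k+1)² + (k+1) + 2)/(4k² + k + 2)] · 36·49/4 → 441.
Since the exponent of (x + 7) increases by 2 each term, convergence requires |x + 7|² < 1/441, hence R = 1/21.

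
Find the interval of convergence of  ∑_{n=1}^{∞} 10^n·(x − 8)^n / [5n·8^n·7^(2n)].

The ratio of consecutive coefficients is [5n/5(n+1)] · 10/(8·49) → 5/196.
Convergence for |x − 8| · 5/196 < 1, i.e. |x − 8| < 196/5. So R = 196/5.
Check x = 236/5: the terms behave like c/n; limit comparison with the harmonic series gives divergence.
Check x = -156/5: the terms alternate in sign and decrease monotonically to 0 in absolute value (size ~ c/n), so the alternating series test gives convergence.

[-156/5, 236/5)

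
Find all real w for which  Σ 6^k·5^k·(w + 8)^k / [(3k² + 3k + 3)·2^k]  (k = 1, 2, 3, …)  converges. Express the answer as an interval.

[-121/15, -119/15]

By the ratio test, |a_{k+1}/a_k| = [(3k² + 3k + 3)/(3(k+1)² + 3(k+1) + 3)] · 6·5/2 → 15.
The series converges when 15 · |w + 8| < 1, giving R = 1/15.
When w = -119/15, the terms are on the order of 1/k², so the series converges absolutely by comparison with the p-series (p = 2 > 1).
At w = -121/15: the terms are on the order of 1/k², so the series converges absolutely by comparison with the p-series (p = 2 > 1).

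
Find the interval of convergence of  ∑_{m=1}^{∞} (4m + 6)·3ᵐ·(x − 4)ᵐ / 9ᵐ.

(1, 7)

The ratio of consecutive coefficients is [(4(m+1) + 6)/(4m + 6)] · 3/9 → 1/3.
Hence the series converges for |x − 4| < 1/(1/3) = 3, so the radius of convergence is 3.
Check x = 7: the terms have absolute value of order m, which does not tend to 0, so the series diverges by the divergence test.
When x = 1, the m-th term does not approach 0; divergence by the term test.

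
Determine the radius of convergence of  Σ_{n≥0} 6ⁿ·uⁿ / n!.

R = ∞

The ratio of consecutive coefficients is 6 · 1/(n+1) → 0.
The ratio tends to 0 regardless of u, hence R = ∞.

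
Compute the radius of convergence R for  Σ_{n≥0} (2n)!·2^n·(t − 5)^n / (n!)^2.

The ratio of consecutive coefficients is (2n+1)·(2n+2)/(n+1)² · 2 → 8.
Thus R = 1/(8) = 1/8.

R = 1/8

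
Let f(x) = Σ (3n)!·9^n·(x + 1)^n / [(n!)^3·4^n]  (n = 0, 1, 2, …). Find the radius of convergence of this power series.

R = 4/243

Apply the ratio test: |a_{n+1}| / |a_n| = (3n+1)·(3n+2)·(3n+3)/(n+1)³ · 9/4, which tends to 243/4 as n → ∞.
Convergence for |x + 1| · 243/4 < 1, i.e. |x + 1| < 4/243. So R = 4/243.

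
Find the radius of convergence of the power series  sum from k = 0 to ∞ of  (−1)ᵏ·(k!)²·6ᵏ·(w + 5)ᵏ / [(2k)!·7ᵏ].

R = 14/3

Ratio test: |a_{k+1}/a_k| = (k+1)²/[(2k+1)·(2k+2)] · 6/7 → 3/14 as k → ∞.
Thus R = 1/(3/14) = 14/3.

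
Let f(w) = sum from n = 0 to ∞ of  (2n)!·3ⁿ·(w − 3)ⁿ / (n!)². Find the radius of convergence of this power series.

By the ratio test, |a_{n+1}/a_n| = (2n+1)·(2n+2)/(n+1)² · 3 → 12.
The series converges when 12 · |w − 3| < 1, giving R = 1/12.

R = 1/12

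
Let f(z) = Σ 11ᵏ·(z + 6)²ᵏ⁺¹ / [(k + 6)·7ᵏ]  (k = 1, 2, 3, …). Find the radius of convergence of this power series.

Apply the ratio test: |a_{k+1}| / |a_k| = [(k + 6)/((k+1) + 6)] · 11/7, which tends to 11/7 as k → ∞.
Writing y = (z + 6)², the series in y has radius 7/11, so |z + 6| < √(7/11) and R = √77/11.

R = √77/11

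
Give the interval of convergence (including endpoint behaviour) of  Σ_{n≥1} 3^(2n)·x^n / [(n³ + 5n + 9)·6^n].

Apply the ratio test: |a_{n+1}| / |a_n| = [(n³ + 5n + 9)/((n+1)³ + 5(n+1) + 9)] · 9/6, which tends to 3/2 as n → ∞.
Convergence for |x| · 3/2 < 1, i.e. |x| < 2/3. So R = 2/3.
Endpoint x = 2/3: absolute convergence follows by limit comparison with Σ 1/n³.
At x = -2/3: absolute convergence follows by limit comparison with Σ 1/n³.

[-2/3, 2/3]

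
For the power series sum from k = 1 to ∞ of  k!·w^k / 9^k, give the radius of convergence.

The ratio of consecutive coefficients is (k+1) · 1/9 → ∞.
The terms grow without bound for any w ≠ 0, so R = 0 (convergence only at w = 0).

R = 0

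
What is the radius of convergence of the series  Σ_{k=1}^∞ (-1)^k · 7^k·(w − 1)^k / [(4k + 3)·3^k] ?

The ratio of consecutive coefficients is [(4k + 3)/(4(k+1) + 3)] · 7/3 → 7/3.
The series converges when 7/3 · |w − 1| < 1, giving R = 3/7.

R = 3/7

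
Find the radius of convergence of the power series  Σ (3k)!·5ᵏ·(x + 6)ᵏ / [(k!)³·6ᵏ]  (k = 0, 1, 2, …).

R = 2/45

By the ratio test, |a_{k+1}/a_k| = (3k+1)·(3k+2)·(3k+3)/(k+1)³ · 5/6 → 45/2.
Thus R = 1/(45/2) = 2/45.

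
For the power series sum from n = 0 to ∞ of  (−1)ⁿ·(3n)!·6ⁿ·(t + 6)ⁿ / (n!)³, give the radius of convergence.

R = 1/162

By the ratio test, |a_{n+1}/a_n| = (3n+1)·(3n+2)·(3n+3)/(n+1)³ · 6 → 162.
The series converges when 162 · |t + 6| < 1, giving R = 1/162.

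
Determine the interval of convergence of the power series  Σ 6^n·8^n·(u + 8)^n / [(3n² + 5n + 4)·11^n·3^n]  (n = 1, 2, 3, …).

Ratio test: |a_{n+1}/a_n| = [(3n² + 5n + 4)/(3(n+1)² + 5(n+1) + 4)] · 6·8/(11·3) → 16/11 as n → ∞.
Convergence for |u + 8| · 16/11 < 1, i.e. |u + 8| < 11/16. So R = 11/16.
Endpoint u = -117/16: the series is dominated by a constant times Σ 1/n², which converges (p = 2 > 1).
Endpoint u = -139/16: absolute convergence follows by limit comparison with Σ 1/n².

[-139/16, -117/16]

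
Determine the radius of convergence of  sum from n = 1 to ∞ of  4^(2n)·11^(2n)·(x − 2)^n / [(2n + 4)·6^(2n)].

R = 9/484

Apply the ratio test: |a_{n+1}| / |a_n| = [(2n + 4)/(2(n+1) + 4)] · 16·121/36, which tends to 484/9 as n → ∞.
The series converges when 484/9 · |x − 2| < 1, giving R = 9/484.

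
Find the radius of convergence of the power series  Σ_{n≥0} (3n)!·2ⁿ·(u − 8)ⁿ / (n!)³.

R = 1/54

Apply the ratio test: |a_{n+1}| / |a_n| = (3n+1)·(3n+2)·(3n+3)/(n+1)³ · 2, which tends to 54 as n → ∞.
The series converges when 54 · |u − 8| < 1, giving R = 1/54.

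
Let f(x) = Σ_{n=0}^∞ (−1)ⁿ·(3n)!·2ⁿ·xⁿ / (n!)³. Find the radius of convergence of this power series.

Apply the ratio test: |a_{n+1}| / |a_n| = (3n+1)·(3n+2)·(3n+3)/(n+1)³ · 2, which tends to 54 as n → ∞.
Convergence for |x| · 54 < 1, i.e. |x| < 1/54. So R = 1/54.

R = 1/54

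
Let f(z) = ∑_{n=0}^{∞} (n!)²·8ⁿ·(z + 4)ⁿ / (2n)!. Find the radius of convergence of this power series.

Apply the ratio test: |a_{n+1}| / |a_n| = (n+1)²/[(2n+1)·(2n+2)] · 8, which tends to 2 as n → ∞.
The series converges when 2 · |z + 4| < 1, giving R = 1/2.

R = 1/2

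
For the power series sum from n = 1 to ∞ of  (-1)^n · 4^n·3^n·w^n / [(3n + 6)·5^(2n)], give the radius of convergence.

R = 25/12

By the ratio test, |a_{n+1}/a_n| = [(3n + 6)/(3(n+1) + 6)] · 4·3/25 → 12/25.
Convergence for |w| · 12/25 < 1, i.e. |w| < 25/12. So R = 25/12.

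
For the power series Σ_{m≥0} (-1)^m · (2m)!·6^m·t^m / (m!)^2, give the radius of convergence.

R = 1/24

Ratio test: |a_{m+1}/a_m| = (2m+1)·(2m+2)/(m+1)² · 6 → 24 as m → ∞.
Hence the series converges for |t| < 1/(24) = 1/24, so the radius of convergence is 1/24.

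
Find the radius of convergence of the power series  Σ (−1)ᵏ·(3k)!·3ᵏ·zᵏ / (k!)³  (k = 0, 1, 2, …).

Apply the ratio test: |a_{k+1}| / |a_k| = (3k+1)·(3k+2)·(3k+3)/(k+1)³ · 3, which tends to 81 as k → ∞.
Hence the series converges for |z| < 1/(81) = 1/81, so the radius of convergence is 1/81.

R = 1/81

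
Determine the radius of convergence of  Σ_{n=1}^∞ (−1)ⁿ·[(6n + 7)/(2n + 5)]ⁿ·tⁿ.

R = 1/3

Root test: |a_n|^(1/n) = (6n + 7)/(2n + 5) → 3.
Thus R = 1/(3) = 1/3.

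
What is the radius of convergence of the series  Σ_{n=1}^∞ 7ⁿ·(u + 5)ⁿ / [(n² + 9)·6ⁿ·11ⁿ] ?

R = 66/7

The ratio of consecutive coefficients is [(n² + 9)/((n+1)² + 9)] · 7/(6·11) → 7/66.
Thus R = 1/(7/66) = 66/7.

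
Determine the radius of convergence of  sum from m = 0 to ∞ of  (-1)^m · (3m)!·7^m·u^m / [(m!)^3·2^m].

The ratio of consecutive coefficients is (3m+1)·(3m+2)·(3m+3)/(m+1)³ · 7/2 → 189/2.
Hence the series converges for |u| < 1/(189/2) = 2/189, so the radius of convergence is 2/189.

R = 2/189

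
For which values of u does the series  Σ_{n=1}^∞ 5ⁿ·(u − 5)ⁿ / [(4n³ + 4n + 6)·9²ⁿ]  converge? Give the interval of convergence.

Apply the ratio test: |a_{n+1}| / |a_n| = [(4n³ + 4n + 6)/(4(n+1)³ + 4(n+1) + 6)] · 5/81, which tends to 5/81 as n → ∞.
Hence the series converges for |u − 5| < 1/(5/81) = 81/5, so the radius of convergence is 81/5.
When u = 106/5, the terms are on the order of 1/n³, so the series converges absolutely by comparison with the p-series (p = 3 > 1).
At u = -56/5: the series is dominated by a constant times Σ 1/n³, which converges (p = 3 > 1).

[-56/5, 106/5]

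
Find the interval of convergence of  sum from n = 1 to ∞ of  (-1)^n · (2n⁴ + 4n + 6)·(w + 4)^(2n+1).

(-5, -3)

The ratio of consecutive coefficients is (2(n+1)⁴ + 4(n+1) + 6)/(2n⁴ + 4n + 6) → 1.
Since the exponent of (w + 4) increases by 2 each term, convergence requires |w + 4|² < 1, hence R = 1.
Check w = -3: the terms have absolute value of order n⁴, which does not tend to 0, so the series diverges by the divergence test.
When w = -5, the terms do not tend to 0, so the series diverges.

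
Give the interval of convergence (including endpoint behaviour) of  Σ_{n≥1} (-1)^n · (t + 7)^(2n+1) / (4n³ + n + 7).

Apply the ratio test: |a_{n+1}| / |a_n| = (4n³ + n + 7)/(4(n+1)³ + (n+1) + 7), which tends to 1 as n → ∞.
Since the exponent of (t + 7) increases by 2 each term, convergence requires |t + 7|² < 1, hence R = 1.
At t = -6: absolute convergence follows by limit comparison with Σ 1/n³.
When t = -8, absolute convergence follows by limit comparison with Σ 1/n³.

[-8, -6]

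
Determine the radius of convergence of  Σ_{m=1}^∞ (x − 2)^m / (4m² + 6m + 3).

R = 1

By the ratio test, |a_{m+1}/a_m| = (4m² + 6m + 3)/(4(m+1)² + 6(m+1) + 3) → 1.
Hence R = 1.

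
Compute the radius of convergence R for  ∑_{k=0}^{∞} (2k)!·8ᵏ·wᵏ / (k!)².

By the ratio test, |a_{k+1}/a_k| = (2k+1)·(2k+2)/(k+1)² · 8 → 32.
Thus R = 1/(32) = 1/32.

R = 1/32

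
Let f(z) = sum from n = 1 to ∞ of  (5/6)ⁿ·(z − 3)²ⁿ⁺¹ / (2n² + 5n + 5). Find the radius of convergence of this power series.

Apply the ratio test: |a_{n+1}| / |a_n| = [(2n² + 5n + 5)/(2(n+1)² + 5(n+1) + 5)] · 5/6, which tends to 5/6 as n → ∞.
Since the exponent of (z − 3) increases by 2 each term, convergence requires |z − 3|² < 6/5, hence R = √30/5.

R = √30/5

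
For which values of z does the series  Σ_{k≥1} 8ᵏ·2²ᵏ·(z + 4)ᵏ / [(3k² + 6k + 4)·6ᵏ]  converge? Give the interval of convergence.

[-67/16, -61/16]

Ratio test: |a_{k+1}/a_k| = [(3k² + 6k + 4)/(3(k+1)² + 6(k+1) + 4)] · 8·4/6 → 16/3 as k → ∞.
Hence the series converges for |z + 4| < 1/(16/3) = 3/16, so the radius of convergence is 3/16.
When z = -61/16, the series is dominated by a constant times Σ 1/k², which converges (p = 2 > 1).
At z = -67/16: the series is dominated by a constant times Σ 1/k², which converges (p = 2 > 1).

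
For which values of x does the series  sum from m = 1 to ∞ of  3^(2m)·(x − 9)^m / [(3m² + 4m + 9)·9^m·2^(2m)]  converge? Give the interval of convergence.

Apply the ratio test: |a_{m+1}| / |a_m| = [(3m² + 4m + 9)/(3(m+1)² + 4(m+1) + 9)] · 9/(9·4), which tends to 1/4 as m → ∞.
Convergence for |x − 9| · 1/4 < 1, i.e. |x − 9| < 4. So R = 4.
Endpoint x = 13: absolute convergence follows by limit comparison with Σ 1/m².
At x = 5: the series is dominated by a constant times Σ 1/m², which converges (p = 2 > 1).

[5, 13]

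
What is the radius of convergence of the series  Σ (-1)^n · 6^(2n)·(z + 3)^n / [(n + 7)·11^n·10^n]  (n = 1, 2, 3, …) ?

R = 55/18

Apply the ratio test: |a_{n+1}| / |a_n| = [(n + 7)/((n+1) + 7)] · 36/(11·10), which tends to 18/55 as n → ∞.
Thus R = 1/(18/55) = 55/18.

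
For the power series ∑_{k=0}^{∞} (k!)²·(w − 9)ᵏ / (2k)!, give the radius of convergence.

R = 4

Ratio test: |a_{k+1}/a_k| = (k+1)²/[(2k+1)·(2k+2)] → 1/4 as k → ∞.
Convergence for |w − 9| · 1/4 < 1, i.e. |w − 9| < 4. So R = 4.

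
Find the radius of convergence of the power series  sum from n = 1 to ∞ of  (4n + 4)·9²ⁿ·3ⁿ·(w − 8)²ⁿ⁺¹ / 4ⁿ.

R = 2√3/27

Ratio test: |a_{n+1}/a_n| = [(4(n+1) + 4)/(4n + 4)] · 81·3/4 → 243/4 as n → ∞.
Writing y = (w − 8)², the series in y has radius 4/243, so |w − 8| < √(4/243) and R = 2√3/27.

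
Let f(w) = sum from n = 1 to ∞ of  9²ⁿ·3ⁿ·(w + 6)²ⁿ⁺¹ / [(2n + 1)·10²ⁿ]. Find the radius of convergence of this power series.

The ratio of consecutive coefficients is [(2n + 1)/(2(n+1) + 1)] · 81·3/100 → 243/100.
Successive powers of (w + 6) differ by 2, so the series converges when |w + 6|² · 243/100 < 1, i.e. |w + 6| < √(100/243). So R = 10√3/27.

R = 10√3/27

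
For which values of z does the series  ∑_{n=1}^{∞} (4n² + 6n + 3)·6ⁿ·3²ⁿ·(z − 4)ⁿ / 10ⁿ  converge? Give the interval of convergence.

By the ratio test, |a_{n+1}/a_n| = [(4(n+1)² + 6(n+1) + 3)/(4n² + 6n + 3)] · 6·9/10 → 27/5.
Thus R = 1/(27/5) = 5/27.
Check z = 113/27: the terms have absolute value of order n², which does not tend to 0, so the series diverges by the divergence test.
At z = 103/27: the terms have absolute value of order n², which does not tend to 0, so the series diverges by the divergence test.

(103/27, 113/27)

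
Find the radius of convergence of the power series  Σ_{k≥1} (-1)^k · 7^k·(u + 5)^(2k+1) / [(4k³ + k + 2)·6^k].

Ratio test: |a_{k+1}/a_k| = [(4k³ + k + 2)/(4(k+1)³ + (k+1) + 2)] · 7/6 → 7/6 as k → ∞.
Since the exponent of (u + 5) increases by 2 each term, convergence requires |u + 5|² < 6/7, hence R = √42/7.

R = √42/7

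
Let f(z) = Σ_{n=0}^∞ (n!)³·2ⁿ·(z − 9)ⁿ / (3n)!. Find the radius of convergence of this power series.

The ratio of consecutive coefficients is (n+1)³/[(3n+1)·(3n+2)·(3n+3)] · 2 → 2/27.
Convergence for |z − 9| · 2/27 < 1, i.e. |z − 9| < 27/2. So R = 27/2.

R = 27/2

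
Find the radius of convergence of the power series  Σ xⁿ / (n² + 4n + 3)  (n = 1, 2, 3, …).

Apply the ratio test: |a_{n+1}| / |a_n| = (n² + 4n + 3)/((n+1)² + 4(n+1) + 3), which tends to 1 as n → ∞.
So the series converges when |x| < 1 and diverges when |x| > 1; R = 1.

R = 1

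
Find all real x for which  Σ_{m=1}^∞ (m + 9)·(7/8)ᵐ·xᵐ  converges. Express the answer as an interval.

(-8/7, 8/7)

By the ratio test, |a_{m+1}/a_m| = [((m+1) + 9)/(m + 9)] · 7/8 → 7/8.
Thus R = 1/(7/8) = 8/7.
Check x = 8/7: the terms have absolute value of order m, which does not tend to 0, so the series diverges by the divergence test.
Check x = -8/7: the m-th term does not approach 0; divergence by the term test.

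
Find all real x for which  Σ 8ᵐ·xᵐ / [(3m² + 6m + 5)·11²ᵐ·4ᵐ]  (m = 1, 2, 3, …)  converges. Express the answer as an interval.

Ratio test: |a_{m+1}/a_m| = [(3m² + 6m + 5)/(3(m+1)² + 6(m+1) + 5)] · 8/(121·4) → 2/121 as m → ∞.
Thus R = 1/(2/121) = 121/2.
Endpoint x = 121/2: absolute convergence follows by limit comparison with Σ 1/m².
Endpoint x = -121/2: the terms are on the order of 1/m², so the series converges absolutely by comparison with the p-series (p = 2 > 1).

[-121/2, 121/2]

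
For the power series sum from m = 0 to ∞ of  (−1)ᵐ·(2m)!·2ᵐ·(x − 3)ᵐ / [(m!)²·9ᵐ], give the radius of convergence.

R = 9/8

Apply the ratio test: |a_{m+1}| / |a_m| = (2m+1)·(2m+2)/(m+1)² · 2/9, which tends to 8/9 as m → ∞.
Convergence for |x − 3| · 8/9 < 1, i.e. |x − 3| < 9/8. So R = 9/8.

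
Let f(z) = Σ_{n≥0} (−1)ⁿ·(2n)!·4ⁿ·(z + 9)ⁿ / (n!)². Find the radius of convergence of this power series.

R = 1/16

The ratio of consecutive coefficients is (2n+1)·(2n+2)/(n+1)² · 4 → 16.
Hence the series converges for |z + 9| < 1/(16) = 1/16, so the radius of convergence is 1/16.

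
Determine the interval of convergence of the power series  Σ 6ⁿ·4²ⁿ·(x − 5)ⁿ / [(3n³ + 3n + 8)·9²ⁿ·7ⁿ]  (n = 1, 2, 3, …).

[-29/32, 349/32]

By the ratio test, |a_{n+1}/a_n| = [(3n³ + 3n + 8)/(3(n+1)³ + 3(n+1) + 8)] · 6·16/(81·7) → 32/189.
Hence the series converges for |x − 5| < 1/(32/189) = 189/32, so the radius of convergence is 189/32.
When x = 349/32, the series is dominated by a constant times Σ 1/n³, which converges (p = 3 > 1).
Endpoint x = -29/32: the series is dominated by a constant times Σ 1/n³, which converges (p = 3 > 1).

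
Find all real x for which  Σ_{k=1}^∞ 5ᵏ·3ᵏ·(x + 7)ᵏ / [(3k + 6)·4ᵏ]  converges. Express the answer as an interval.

By the ratio test, |a_{k+1}/a_k| = [(3k + 6)/(3(k+1) + 6)] · 5·3/4 → 15/4.
Hence the series converges for |x + 7| < 1/(15/4) = 4/15, so the radius of convergence is 4/15.
Check x = -101/15: comparison with the harmonic series Σ 1/k shows the series diverges.
Check x = -109/15: an alternating series whose terms decrease to 0 in absolute value, so it converges by the Leibniz criterion.

[-109/15, -101/15)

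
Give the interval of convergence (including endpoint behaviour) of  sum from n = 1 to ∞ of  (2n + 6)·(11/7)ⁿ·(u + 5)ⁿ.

(-62/11, -48/11)

Apply the ratio test: |a_{n+1}| / |a_n| = [(2(n+1) + 6)/(2n + 6)] · 11/7, which tends to 11/7 as n → ∞.
The series converges when 11/7 · |u + 5| < 1, giving R = 7/11.
Endpoint u = -48/11: the terms do not tend to 0, so the series diverges.
At u = -62/11: the terms have absolute value of order n, which does not tend to 0, so the series diverges by the divergence test.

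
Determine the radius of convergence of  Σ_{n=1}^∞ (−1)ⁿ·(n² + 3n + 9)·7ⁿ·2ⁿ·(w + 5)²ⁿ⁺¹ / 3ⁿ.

The ratio of consecutive coefficients is [((n+1)² + 3(n+1) + 9)/(n² + 3n + 9)] · 7·2/3 → 14/3.
Since the exponent of (w + 5) increases by 2 each term, convergence requires |w + 5|² < 3/14, hence R = √42/14.

R = √42/14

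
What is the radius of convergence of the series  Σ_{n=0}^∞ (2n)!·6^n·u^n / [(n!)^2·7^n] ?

R = 7/24

By the ratio test, |a_{n+1}/a_n| = (2n+1)·(2n+2)/(n+1)² · 6/7 → 24/7.
Thus R = 1/(24/7) = 7/24.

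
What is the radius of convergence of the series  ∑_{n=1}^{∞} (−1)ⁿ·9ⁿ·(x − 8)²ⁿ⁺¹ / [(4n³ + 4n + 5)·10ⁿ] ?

By the ratio test, |a_{n+1}/a_n| = [(4n³ + 4n + 5)/(4(n+1)³ + 4(n+1) + 5)] · 9/10 → 9/10.
Since the exponent of (x − 8) increases by 2 each term, convergence requires |x − 8|² < 10/9, hence R = √10/3.

R = √10/3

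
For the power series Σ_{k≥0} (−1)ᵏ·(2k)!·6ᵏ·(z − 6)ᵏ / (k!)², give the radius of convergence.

R = 1/24

By the ratio test, |a_{k+1}/a_k| = (2k+1)·(2k+2)/(k+1)² · 6 → 24.
The series converges when 24 · |z − 6| < 1, giving R = 1/24.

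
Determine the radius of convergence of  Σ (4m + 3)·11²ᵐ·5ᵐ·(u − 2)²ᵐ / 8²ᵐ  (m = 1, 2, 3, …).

R = 8√5/55

Ratio test: |a_{m+1}/a_m| = [(4(m+1) + 3)/(4m + 3)] · 121·5/64 → 605/64 as m → ∞.
Since the exponent of (u − 2) increases by 2 each term, convergence requires |u − 2|² < 64/605, hence R = 8√5/55.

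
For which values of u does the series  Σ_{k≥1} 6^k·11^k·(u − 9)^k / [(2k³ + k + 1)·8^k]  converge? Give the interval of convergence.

By the ratio test, |a_{k+1}/a_k| = [(2k³ + k + 1)/(2(k+1)³ + (k+1) + 1)] · 6·11/8 → 33/4.
Thus R = 1/(33/4) = 4/33.
When u = 301/33, the terms are on the order of 1/k³, so the series converges absolutely by comparison with the p-series (p = 3 > 1).
When u = 293/33, the terms are on the order of 1/k³, so the series converges absolutely by comparison with the p-series (p = 3 > 1).

[293/33, 301/33]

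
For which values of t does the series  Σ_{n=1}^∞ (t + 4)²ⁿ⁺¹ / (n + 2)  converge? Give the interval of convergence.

By the ratio test, |a_{n+1}/a_n| = (n + 2)/((n+1) + 2) → 1.
Writing y = (t + 4)², the series in y has radius 1, so |t + 4| < √(1) = 1 and R = 1.
Endpoint t = -3: the terms behave like c/n; limit comparison with the harmonic series gives divergence.
Check t = -5: the terms behave like c/n; limit comparison with the harmonic series gives divergence.

(-5, -3)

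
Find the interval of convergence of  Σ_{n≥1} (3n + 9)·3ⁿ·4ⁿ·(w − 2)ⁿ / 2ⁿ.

Ratio test: |a_{n+1}/a_n| = [(3(n+1) + 9)/(3n + 9)] · 3·4/2 → 6 as n → ∞.
The series converges when 6 · |w − 2| < 1, giving R = 1/6.
When w = 13/6, the n-th term does not approach 0; divergence by the term test.
When w = 11/6, the terms have absolute value of order n, which does not tend to 0, so the series diverges by the divergence test.

(11/6, 13/6)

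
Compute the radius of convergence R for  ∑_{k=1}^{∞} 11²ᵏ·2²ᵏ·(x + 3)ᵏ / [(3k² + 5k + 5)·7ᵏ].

Ratio test: |a_{k+1}/a_k| = [(3k² + 5k + 5)/(3(k+1)² + 5(k+1) + 5)] · 121·4/7 → 484/7 as k → ∞.
Thus R = 1/(484/7) = 7/484.

R = 7/484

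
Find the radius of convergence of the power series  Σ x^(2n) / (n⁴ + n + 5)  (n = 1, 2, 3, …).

Apply the ratio test: |a_{n+1}| / |a_n| = (n⁴ + n + 5)/((n+1)⁴ + (n+1) + 5), which tends to 1 as n → ∞.
Writing y = x², the series in y has radius 1, so |x| < √(1) = 1 and R = 1.

R = 1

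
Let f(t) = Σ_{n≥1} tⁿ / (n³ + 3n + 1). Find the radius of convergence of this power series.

By the ratio test, |a_{n+1}/a_n| = (n³ + 3n + 1)/((n+1)³ + 3(n+1) + 1) → 1.
So the series converges when |t| < 1 and diverges when |t| > 1; R = 1.

R = 1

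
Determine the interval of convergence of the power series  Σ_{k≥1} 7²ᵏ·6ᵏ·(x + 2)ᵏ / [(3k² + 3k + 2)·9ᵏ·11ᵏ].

[-229/98, -163/98]

Apply the ratio test: |a_{k+1}| / |a_k| = [(3k² + 3k + 2)/(3(k+1)² + 3(k+1) + 2)] · 49·6/(9·11), which tends to 98/33 as k → ∞.
Hence the series converges for |x + 2| < 1/(98/33) = 33/98, so the radius of convergence is 33/98.
Endpoint x = -163/98: absolute convergence follows by limit comparison with Σ 1/k².
Check x = -229/98: the terms are on the order of 1/k², so the series converges absolutely by comparison with the p-series (p = 2 > 1).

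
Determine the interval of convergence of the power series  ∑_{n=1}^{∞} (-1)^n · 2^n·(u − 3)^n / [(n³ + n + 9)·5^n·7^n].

[-29/2, 41/2]

Apply the ratio test: |a_{n+1}| / |a_n| = [(n³ + n + 9)/((n+1)³ + (n+1) + 9)] · 2/(5·7), which tends to 2/35 as n → ∞.
The series converges when 2/35 · |u − 3| < 1, giving R = 35/2.
Check u = 41/2: the series is dominated by a constant times Σ 1/n³, which converges (p = 3 > 1).
When u = -29/2, the series is dominated by a constant times Σ 1/n³, which converges (p = 3 > 1).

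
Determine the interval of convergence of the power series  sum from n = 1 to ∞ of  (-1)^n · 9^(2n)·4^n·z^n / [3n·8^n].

(-2/81, 2/81]

The ratio of consecutive coefficients is [3n/3(n+1)] · 81·4/8 → 81/2.
Hence the series converges for |z| < 1/(81/2) = 2/81, so the radius of convergence is 2/81.
Endpoint z = 2/81: the terms alternate in sign and decrease monotonically to 0 in absolute value (size ~ c/n), so the alternating series test gives convergence.
Endpoint z = -2/81: the terms behave like c/n; limit comparison with the harmonic series gives divergence.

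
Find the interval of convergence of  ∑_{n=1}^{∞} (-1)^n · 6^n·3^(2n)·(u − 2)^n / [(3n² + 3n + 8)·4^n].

By the ratio test, |a_{n+1}/a_n| = [(3n² + 3n + 8)/(3(n+1)² + 3(n+1) + 8)] · 6·9/4 → 27/2.
The series converges when 27/2 · |u − 2| < 1, giving R = 2/27.
Check u = 56/27: the terms are on the order of 1/n², so the series converges absolutely by comparison with the p-series (p = 2 > 1).
When u = 52/27, the series is dominated by a constant times Σ 1/n², which converges (p = 2 > 1).

[52/27, 56/27]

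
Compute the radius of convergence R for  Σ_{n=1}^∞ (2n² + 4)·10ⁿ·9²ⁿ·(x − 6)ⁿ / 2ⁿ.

R = 1/405

The ratio of consecutive coefficients is [(2(n+1)² + 4)/(2n² + 4)] · 10·81/2 → 405.
Convergence for |x − 6| · 405 < 1, i.e. |x − 6| < 1/405. So R = 1/405.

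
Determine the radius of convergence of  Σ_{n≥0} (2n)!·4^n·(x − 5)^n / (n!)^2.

R = 1/16

Ratio test: |a_{n+1}/a_n| = (2n+1)·(2n+2)/(n+1)² · 4 → 16 as n → ∞.
Hence the series converges for |x − 5| < 1/(16) = 1/16, so the radius of convergence is 1/16.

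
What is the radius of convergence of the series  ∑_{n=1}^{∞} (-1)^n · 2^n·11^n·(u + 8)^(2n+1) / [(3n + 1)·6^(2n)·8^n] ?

R = 12√11/11

The ratio of consecutive coefficients is [(3n + 1)/(3(n+1) + 1)] · 2·11/(36·8) → 11/144.
Writing y = (u + 8)², the series in y has radius 144/11, so |u + 8| < √(144/11) and R = 12√11/11.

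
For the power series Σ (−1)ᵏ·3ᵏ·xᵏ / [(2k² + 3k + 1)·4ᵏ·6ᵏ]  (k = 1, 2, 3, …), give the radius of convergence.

R = 8

Apply the ratio test: |a_{k+1}| / |a_k| = [(2k² + 3k + 1)/(2(k+1)² + 3(k+1) + 1)] · 3/(4·6), which tends to 1/8 as k → ∞.
The series converges when 1/8 · |x| < 1, giving R = 8.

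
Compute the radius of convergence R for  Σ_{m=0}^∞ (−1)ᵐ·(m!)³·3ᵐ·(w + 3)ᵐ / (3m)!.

R = 9

By the ratio test, |a_{m+1}/a_m| = (m+1)³/[(3m+1)·(3m+2)·(3m+3)] · 3 → 1/9.
Thus R = 1/(1/9) = 9.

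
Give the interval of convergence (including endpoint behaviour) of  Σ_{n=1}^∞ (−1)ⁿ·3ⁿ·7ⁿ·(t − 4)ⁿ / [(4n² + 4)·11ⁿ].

[73/21, 95/21]

The ratio of consecutive coefficients is [(4n² + 4)/(4(n+1)² + 4)] · 3·7/11 → 21/11.
The series converges when 21/11 · |t − 4| < 1, giving R = 11/21.
When t = 95/21, absolute convergence follows by limit comparison with Σ 1/n².
When t = 73/21, the terms are on the order of 1/n², so the series converges absolutely by comparison with the p-series (p = 2 > 1).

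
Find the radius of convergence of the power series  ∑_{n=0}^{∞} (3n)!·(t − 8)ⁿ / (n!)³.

The ratio of consecutive coefficients is (3n+1)·(3n+2)·(3n+3)/(n+1)³ → 27.
Convergence for |t − 8| · 27 < 1, i.e. |t − 8| < 1/27. So R = 1/27.

R = 1/27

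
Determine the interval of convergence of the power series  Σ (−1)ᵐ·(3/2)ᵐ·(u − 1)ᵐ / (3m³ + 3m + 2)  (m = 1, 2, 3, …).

Apply the ratio test: |a_{m+1}| / |a_m| = [(3m³ + 3m + 2)/(3(m+1)³ + 3(m+1) + 2)] · 3/2, which tends to 3/2 as m → ∞.
Convergence for |u − 1| · 3/2 < 1, i.e. |u − 1| < 2/3. So R = 2/3.
Check u = 5/3: the terms are on the order of 1/m³, so the series converges absolutely by comparison with the p-series (p = 3 > 1).
Check u = 1/3: the terms are on the order of 1/m³, so the series converges absolutely by comparison with the p-series (p = 3 > 1).

[1/3, 5/3]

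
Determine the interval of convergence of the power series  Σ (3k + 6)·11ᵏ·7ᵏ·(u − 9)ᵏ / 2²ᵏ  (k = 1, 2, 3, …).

(689/77, 697/77)

The ratio of consecutive coefficients is [(3(k+1) + 6)/(3k + 6)] · 11·7/4 → 77/4.
Thus R = 1/(77/4) = 4/77.
When u = 697/77, the terms have absolute value of order k, which does not tend to 0, so the series diverges by the divergence test.
When u = 689/77, the terms do not tend to 0, so the series diverges.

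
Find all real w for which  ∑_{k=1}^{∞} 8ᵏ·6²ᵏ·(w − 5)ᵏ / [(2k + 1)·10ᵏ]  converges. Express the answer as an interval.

By the ratio test, |a_{k+1}/a_k| = [(2k + 1)/(2(k+1) + 1)] · 8·36/10 → 144/5.
The series converges when 144/5 · |w − 5| < 1, giving R = 5/144.
Endpoint w = 725/144: the terms are asymptotic to a nonzero constant times 1/k, so the series diverges by limit comparison with Σ 1/k.
Check w = 715/144: an alternating series whose terms decrease to 0 in absolute value, so it converges by the Leibniz criterion.

[715/144, 725/144)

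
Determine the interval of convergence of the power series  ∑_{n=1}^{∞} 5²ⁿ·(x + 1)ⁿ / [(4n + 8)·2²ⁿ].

[-29/25, -21/25)

Apply the ratio test: |a_{n+1}| / |a_n| = [(4n + 8)/(4(n+1) + 8)] · 25/4, which tends to 25/4 as n → ∞.
Thus R = 1/(25/4) = 4/25.
Check x = -21/25: the terms behave like c/n; limit comparison with the harmonic series gives divergence.
Endpoint x = -29/25: an alternating series whose terms decrease to 0 in absolute value, so it converges by the Leibniz criterion.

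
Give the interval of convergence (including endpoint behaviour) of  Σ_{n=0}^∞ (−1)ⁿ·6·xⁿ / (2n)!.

Apply the ratio test: |a_{n+1}| / |a_n| = 6/6 · 1/[(2n+1)·(2n+2)], which tends to 0 as n → ∞.
The limit is 0, so the series converges for all x; R = ∞.

(−∞, ∞)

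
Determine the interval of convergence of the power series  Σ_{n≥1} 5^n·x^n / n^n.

Applying the root test, |a_n|^(1/n) = 5/n → 0.
The limit is 0 for every x, so R = ∞.

(−∞, ∞)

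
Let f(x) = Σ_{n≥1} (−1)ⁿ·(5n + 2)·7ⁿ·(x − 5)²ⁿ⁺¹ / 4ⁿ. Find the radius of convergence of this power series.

The ratio of consecutive coefficients is [(5(n+1) + 2)/(5n + 2)] · 7/4 → 7/4.
Successive powers of (x − 5) differ by 2, so the series converges when |x − 5|² · 7/4 < 1, i.e. |x − 5| < √(4/7). So R = 2√7/7.

R = 2√7/7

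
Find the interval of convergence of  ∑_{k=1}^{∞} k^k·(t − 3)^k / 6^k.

{3}

Applying the root test, |a_k|^(1/k) = k/6 → ∞.
The root grows without bound, so R = 0 (convergence only at t = 3).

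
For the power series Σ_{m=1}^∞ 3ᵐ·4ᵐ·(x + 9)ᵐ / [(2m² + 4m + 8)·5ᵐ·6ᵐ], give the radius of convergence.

R = 5/2

Ratio test: |a_{m+1}/a_m| = [(2m² + 4m + 8)/(2(m+1)² + 4(m+1) + 8)] · 3·4/(5·6) → 2/5 as m → ∞.
Hence the series converges for |x + 9| < 1/(2/5) = 5/2, so the radius of convergence is 5/2.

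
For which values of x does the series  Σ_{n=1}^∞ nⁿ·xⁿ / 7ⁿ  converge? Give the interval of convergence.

{0}

By the Cauchy root test, |a_n|^(1/n) = n/7 → ∞.
Since the n-th root of |a_n| is unbounded, the series converges only at x = 0; R = 0.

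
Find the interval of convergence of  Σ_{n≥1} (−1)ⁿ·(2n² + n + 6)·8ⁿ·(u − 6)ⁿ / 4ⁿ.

(11/2, 13/2)

Ratio test: |a_{n+1}/a_n| = [(2(n+1)² + (n+1) + 6)/(2n² + n + 6)] · 8/4 → 2 as n → ∞.
Thus R = 1/(2) = 1/2.
Check u = 13/2: the terms do not tend to 0, so the series diverges.
At u = 11/2: the n-th term does not approach 0; divergence by the term test.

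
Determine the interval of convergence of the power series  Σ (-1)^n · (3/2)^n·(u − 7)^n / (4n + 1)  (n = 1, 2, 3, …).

(19/3, 23/3]

Apply the ratio test: |a_{n+1}| / |a_n| = [(4n + 1)/(4(n+1) + 1)] · 3/2, which tends to 3/2 as n → ∞.
Hence the series converges for |u − 7| < 1/(3/2) = 2/3, so the radius of convergence is 2/3.
Endpoint u = 23/3: the terms alternate in sign and decrease monotonically to 0 in absolute value (size ~ c/n), so the alternating series test gives convergence.
When u = 19/3, the terms are asymptotic to a nonzero constant times 1/n, so the series diverges by limit comparison with Σ 1/n.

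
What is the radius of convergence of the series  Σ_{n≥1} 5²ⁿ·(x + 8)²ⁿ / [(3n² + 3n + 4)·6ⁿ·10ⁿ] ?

R = 2√15/5

Apply the ratio test: |a_{n+1}| / |a_n| = [(3n² + 3n + 4)/(3(n+1)² + 3(n+1) + 4)] · 25/(6·10), which tends to 5/12 as n → ∞.
Successive powers of (x + 8) differ by 2, so the series converges when |x + 8|² · 5/12 < 1, i.e. |x + 8| < √(12/5). So R = 2√15/5.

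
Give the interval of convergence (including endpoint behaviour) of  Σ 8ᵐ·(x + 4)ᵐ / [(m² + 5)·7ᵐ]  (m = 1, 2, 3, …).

Ratio test: |a_{m+1}/a_m| = [(m² + 5)/((m+1)² + 5)] · 8/7 → 8/7 as m → ∞.
Thus R = 1/(8/7) = 7/8.
When x = -25/8, the terms are on the order of 1/m², so the series converges absolutely by comparison with the p-series (p = 2 > 1).
At x = -39/8: the terms are on the order of 1/m², so the series converges absolutely by comparison with the p-series (p = 2 > 1).

[-39/8, -25/8]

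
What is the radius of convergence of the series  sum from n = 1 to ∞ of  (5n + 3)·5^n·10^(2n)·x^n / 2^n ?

Apply the ratio test: |a_{n+1}| / |a_n| = [(5(n+1) + 3)/(5n + 3)] · 5·100/2, which tends to 250 as n → ∞.
The series converges when 250 · |x| < 1, giving R = 1/250.

R = 1/250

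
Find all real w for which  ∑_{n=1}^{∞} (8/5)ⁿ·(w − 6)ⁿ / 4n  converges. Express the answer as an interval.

By the ratio test, |a_{n+1}/a_n| = [4n/4(n+1)] · 8/5 → 8/5.
Hence the series converges for |w − 6| < 1/(8/5) = 5/8, so the radius of convergence is 5/8.
Endpoint w = 53/8: the terms behave like c/n; limit comparison with the harmonic series gives divergence.
Check w = 43/8: the terms alternate in sign and decrease monotonically to 0 in absolute value (size ~ c/n), so the alternating series test gives convergence.

[43/8, 53/8)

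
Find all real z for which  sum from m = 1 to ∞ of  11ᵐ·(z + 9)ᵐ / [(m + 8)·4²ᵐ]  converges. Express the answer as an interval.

[-115/11, -83/11)

Ratio test: |a_{m+1}/a_m| = [(m + 8)/((m+1) + 8)] · 11/16 → 11/16 as m → ∞.
Hence the series converges for |z + 9| < 1/(11/16) = 16/11, so the radius of convergence is 16/11.
Check z = -83/11: the terms are asymptotic to a nonzero constant times 1/m, so the series diverges by limit comparison with Σ 1/m.
When z = -115/11, convergence follows from the alternating series test (terms decrease monotonically to 0).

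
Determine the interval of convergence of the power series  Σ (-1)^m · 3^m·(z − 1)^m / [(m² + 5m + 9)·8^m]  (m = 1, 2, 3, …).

[-5/3, 11/3]

By the ratio test, |a_{m+1}/a_m| = [(m² + 5m + 9)/((m+1)² + 5(m+1) + 9)] · 3/8 → 3/8.
Hence the series converges for |z − 1| < 1/(3/8) = 8/3, so the radius of convergence is 8/3.
At z = 11/3: absolute convergence follows by limit comparison with Σ 1/m².
At z = -5/3: the series is dominated by a constant times Σ 1/m², which converges (p = 2 > 1).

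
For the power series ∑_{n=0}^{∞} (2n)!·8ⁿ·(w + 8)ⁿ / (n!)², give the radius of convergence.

R = 1/32

By the ratio test, |a_{n+1}/a_n| = (2n+1)·(2n+2)/(n+1)² · 8 → 32.
Hence the series converges for |w + 8| < 1/(32) = 1/32, so the radius of convergence is 1/32.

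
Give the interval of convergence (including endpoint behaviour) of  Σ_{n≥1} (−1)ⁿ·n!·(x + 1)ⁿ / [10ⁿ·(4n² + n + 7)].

The ratio of consecutive coefficients is (n+1) · 1/10 · (4n² + n + 7)/(4(n+1)² + (n+1) + 7) → ∞.
Since the ratio → ∞, the series diverges for every x ≠ -1, and R = 0.

{-1}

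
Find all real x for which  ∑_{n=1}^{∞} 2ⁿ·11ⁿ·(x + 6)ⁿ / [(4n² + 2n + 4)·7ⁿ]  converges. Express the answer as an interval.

[-139/22, -125/22]

The ratio of consecutive coefficients is [(4n² + 2n + 4)/(4(n+1)² + 2(n+1) + 4)] · 2·11/7 → 22/7.
Convergence for |x + 6| · 22/7 < 1, i.e. |x + 6| < 7/22. So R = 7/22.
Check x = -125/22: the terms are on the order of 1/n², so the series converges absolutely by comparison with the p-series (p = 2 > 1).
At x = -139/22: the terms are on the order of 1/n², so the series converges absolutely by comparison with the p-series (p = 2 > 1).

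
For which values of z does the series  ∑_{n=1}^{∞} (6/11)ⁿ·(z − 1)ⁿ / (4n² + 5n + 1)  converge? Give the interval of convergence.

[-5/6, 17/6]

The ratio of consecutive coefficients is [(4n² + 5n + 1)/(4(n+1)² + 5(n+1) + 1)] · 6/11 → 6/11.
The series converges when 6/11 · |z − 1| < 1, giving R = 11/6.
Endpoint z = 17/6: absolute convergence follows by limit comparison with Σ 1/n².
Endpoint z = -5/6: absolute convergence follows by limit comparison with Σ 1/n².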